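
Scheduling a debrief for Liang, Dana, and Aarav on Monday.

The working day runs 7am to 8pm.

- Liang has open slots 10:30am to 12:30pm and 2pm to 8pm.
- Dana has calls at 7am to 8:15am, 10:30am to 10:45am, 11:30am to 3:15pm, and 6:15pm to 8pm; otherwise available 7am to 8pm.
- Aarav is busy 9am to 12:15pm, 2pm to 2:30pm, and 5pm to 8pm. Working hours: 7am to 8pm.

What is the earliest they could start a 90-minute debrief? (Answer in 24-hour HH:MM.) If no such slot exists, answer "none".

15:15

Dana free within 07:00–20:00: 08:15–10:30, 10:45–11:30, 15:15–18:15.
Aarav free within 07:00–20:00: 07:00–09:00, 12:15–14:00, 14:30–17:00.
Liang ∩ Dana: 10:45–11:30, 15:15–18:15.
Liang ∩ Dana ∩ Aarav: 15:15–17:00.
Windows ≥ 90 min: 15:15–17:00.
Earliest such window starts at 15:15.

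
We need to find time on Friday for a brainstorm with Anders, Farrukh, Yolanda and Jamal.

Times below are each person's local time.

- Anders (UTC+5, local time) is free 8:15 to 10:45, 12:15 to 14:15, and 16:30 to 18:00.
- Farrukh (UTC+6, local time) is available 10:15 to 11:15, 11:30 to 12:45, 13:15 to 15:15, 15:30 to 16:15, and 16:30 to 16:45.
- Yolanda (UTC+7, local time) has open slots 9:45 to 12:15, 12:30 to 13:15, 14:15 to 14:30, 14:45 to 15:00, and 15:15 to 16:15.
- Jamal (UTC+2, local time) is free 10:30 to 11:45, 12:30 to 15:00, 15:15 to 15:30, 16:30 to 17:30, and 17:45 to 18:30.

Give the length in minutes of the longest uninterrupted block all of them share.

Anders → UTC: 03:15–05:45, 07:15–09:15, 11:30–13:00.
Farrukh → UTC: 04:15–05:15, 05:30–06:45, 07:15–09:15, 09:30–10:15, 10:30–10:45.
Yolanda → UTC: 02:45–05:15, 05:30–06:15, 07:15–07:30, 07:45–08:00, 08:15–09:15.
Jamal → UTC: 08:30–09:45, 10:30–13:00, 13:15–13:30, 14:30–15:30, 15:45–16:30.
Anders ∩ Farrukh: 04:15–05:15, 05:30–05:45, 07:15–09:15.
Anders ∩ Farrukh ∩ Yolanda: 04:15–05:15, 05:30–05:45, 07:15–07:30, 07:45–08:00, 08:15–09:15.
Anders ∩ Farrukh ∩ Yolanda ∩ Jamal: 08:30–09:15.
Single common window of 45 minutes.

45 minutes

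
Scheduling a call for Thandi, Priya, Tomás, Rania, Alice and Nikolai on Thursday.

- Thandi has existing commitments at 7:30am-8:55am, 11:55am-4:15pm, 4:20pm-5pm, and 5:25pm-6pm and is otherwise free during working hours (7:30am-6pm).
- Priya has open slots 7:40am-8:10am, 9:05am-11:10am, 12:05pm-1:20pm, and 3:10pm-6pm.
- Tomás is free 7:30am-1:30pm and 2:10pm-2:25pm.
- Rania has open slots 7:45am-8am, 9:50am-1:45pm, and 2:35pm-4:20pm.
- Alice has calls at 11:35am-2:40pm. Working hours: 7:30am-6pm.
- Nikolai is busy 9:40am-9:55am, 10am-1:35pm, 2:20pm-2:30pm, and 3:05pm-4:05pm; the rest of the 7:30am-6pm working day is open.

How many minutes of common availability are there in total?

5 minutes

Thandi free within 07:30–18:00: 08:55–11:55, 16:15–16:20, 17:00–17:25.
Alice free within 07:30–18:00: 07:30–11:35, 14:40–18:00.
Nikolai free within 07:30–18:00: 07:30–09:40, 09:55–10:00, 13:35–14:20, 14:30–15:05, 16:05–18:00.
Thandi ∩ Priya: 09:05–11:10, 16:15–16:20, 17:00–17:25.
Thandi ∩ Priya ∩ Tomás: 09:05–11:10.
Thandi ∩ Priya ∩ Tomás ∩ Rania: 09:50–11:10.
Thandi ∩ Priya ∩ Tomás ∩ Rania ∩ Alice: 09:50–11:10.
Thandi ∩ Priya ∩ Tomás ∩ Rania ∩ Alice ∩ Nikolai: 09:55–10:00.
Total common minutes: 5.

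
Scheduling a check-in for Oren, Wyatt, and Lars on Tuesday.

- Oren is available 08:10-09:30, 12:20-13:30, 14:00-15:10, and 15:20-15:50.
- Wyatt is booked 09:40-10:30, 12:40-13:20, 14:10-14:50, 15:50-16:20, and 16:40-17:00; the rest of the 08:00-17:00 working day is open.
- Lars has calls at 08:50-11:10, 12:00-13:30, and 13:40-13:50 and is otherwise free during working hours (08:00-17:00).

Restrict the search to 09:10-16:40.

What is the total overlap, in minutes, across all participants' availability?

Wyatt free within 08:00–17:00: 08:00–09:40, 10:30–12:40, 13:20–14:10, 14:50–15:50, 16:20–16:40.
Lars free within 08:00–17:00: 08:00–08:50, 11:10–12:00, 13:30–13:40, 13:50–17:00.
Oren ∩ Wyatt: 08:10–09:30, 12:20–12:40, 13:20–13:30, 14:00–14:10, 14:50–15:10, 15:20–15:50.
Oren ∩ Wyatt ∩ Lars: 08:10–08:50, 14:00–14:10, 14:50–15:10, 15:20–15:50.
Restricted to 09:10–16:40: 14:00–14:10, 14:50–15:10, 15:20–15:50.
Total common minutes: 10 + 20 + 30 = 60.

60 minutes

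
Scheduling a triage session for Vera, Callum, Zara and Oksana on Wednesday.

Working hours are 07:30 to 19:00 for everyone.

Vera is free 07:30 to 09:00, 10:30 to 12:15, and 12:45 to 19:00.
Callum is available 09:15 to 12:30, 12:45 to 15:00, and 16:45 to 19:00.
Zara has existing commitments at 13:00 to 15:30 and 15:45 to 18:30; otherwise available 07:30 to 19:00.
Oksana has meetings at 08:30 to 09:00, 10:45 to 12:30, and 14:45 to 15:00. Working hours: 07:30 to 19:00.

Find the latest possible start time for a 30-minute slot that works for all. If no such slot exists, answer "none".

18:30

Zara free within 07:30–19:00: 07:30–13:00, 15:30–15:45, 18:30–19:00.
Oksana free within 07:30–19:00: 07:30–08:30, 09:00–10:45, 12:30–14:45, 15:00–19:00.
Vera ∩ Callum: 10:30–12:15, 12:45–15:00, 16:45–19:00.
Vera ∩ Callum ∩ Zara: 10:30–12:15, 12:45–13:00, 18:30–19:00.
Vera ∩ Callum ∩ Zara ∩ Oksana: 10:30–10:45, 12:45–13:00, 18:30–19:00.
Windows ≥ 30 min: 18:30–19:00.
Latest start in the last window 18:30–19:00 is 19:00 − 30 min = 18:30.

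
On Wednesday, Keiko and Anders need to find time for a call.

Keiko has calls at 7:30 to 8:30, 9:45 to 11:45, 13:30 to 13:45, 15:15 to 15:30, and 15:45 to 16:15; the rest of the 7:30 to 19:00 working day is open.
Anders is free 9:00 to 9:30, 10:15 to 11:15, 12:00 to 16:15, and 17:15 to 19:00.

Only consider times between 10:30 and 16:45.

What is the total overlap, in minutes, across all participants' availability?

Keiko free within 07:30–19:00: 08:30–09:45, 11:45–13:30, 13:45–15:15, 15:30–15:45, 16:15–19:00.
Keiko ∩ Anders: 09:00–09:30, 12:00–13:30, 13:45–15:15, 15:30–15:45, 17:15–19:00.
Restricted to 10:30–16:45: 12:00–13:30, 13:45–15:15, 15:30–15:45.
Total common minutes: 90 + 90 + 15 = 195.

195 minutes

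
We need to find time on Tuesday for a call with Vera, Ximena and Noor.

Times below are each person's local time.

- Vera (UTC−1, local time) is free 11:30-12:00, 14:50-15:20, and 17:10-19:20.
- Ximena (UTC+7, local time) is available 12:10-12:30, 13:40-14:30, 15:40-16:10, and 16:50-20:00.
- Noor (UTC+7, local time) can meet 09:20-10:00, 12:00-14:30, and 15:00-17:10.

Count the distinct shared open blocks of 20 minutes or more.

Vera → UTC: 12:30–13:00, 15:50–16:20, 18:10–20:20.
Ximena → UTC: 05:10–05:30, 06:40–07:30, 08:40–09:10, 09:50–13:00.
Noor → UTC: 02:20–03:00, 05:00–07:30, 08:00–10:10.
Vera ∩ Ximena: 12:30–13:00.
Vera ∩ Ximena ∩ Noor: (none).
Windows ≥ 20 min: (none).
That's 0 windows.

0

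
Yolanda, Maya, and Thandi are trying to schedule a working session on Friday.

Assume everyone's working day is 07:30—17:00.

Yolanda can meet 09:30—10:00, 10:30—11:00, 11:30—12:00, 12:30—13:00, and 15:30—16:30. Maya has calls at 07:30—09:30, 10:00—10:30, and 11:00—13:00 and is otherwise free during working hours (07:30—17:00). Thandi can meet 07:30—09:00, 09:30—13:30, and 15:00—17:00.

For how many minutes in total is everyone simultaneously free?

120 minutes

Maya free within 07:30–17:00: 09:30–10:00, 10:30–11:00, 13:00–17:00.
Yolanda ∩ Maya: 09:30–10:00, 10:30–11:00, 15:30–16:30.
Yolanda ∩ Maya ∩ Thandi: 09:30–10:00, 10:30–11:00, 15:30–16:30.
Total common minutes: 30 + 30 + 60 = 120.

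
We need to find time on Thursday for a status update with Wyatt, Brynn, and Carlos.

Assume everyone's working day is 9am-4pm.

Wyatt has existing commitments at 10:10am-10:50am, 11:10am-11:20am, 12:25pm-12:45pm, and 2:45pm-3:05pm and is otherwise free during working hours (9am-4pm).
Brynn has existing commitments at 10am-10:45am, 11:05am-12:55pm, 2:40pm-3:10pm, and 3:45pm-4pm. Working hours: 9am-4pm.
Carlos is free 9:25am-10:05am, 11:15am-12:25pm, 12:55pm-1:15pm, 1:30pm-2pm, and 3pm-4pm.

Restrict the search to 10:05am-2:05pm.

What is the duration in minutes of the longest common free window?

30 minutes

Wyatt free within 09:00–16:00: 09:00–10:10, 10:50–11:10, 11:20–12:25, 12:45–14:45, 15:05–16:00.
Brynn free within 09:00–16:00: 09:00–10:00, 10:45–11:05, 12:55–14:40, 15:10–15:45.
Wyatt ∩ Brynn: 09:00–10:00, 10:50–11:05, 12:55–14:40, 15:10–15:45.
Wyatt ∩ Brynn ∩ Carlos: 09:25–10:00, 12:55–13:15, 13:30–14:00, 15:10–15:45.
Restricted to 10:05–14:05: 12:55–13:15, 13:30–14:00.
Common window lengths: 20, 30 min; longest is 30.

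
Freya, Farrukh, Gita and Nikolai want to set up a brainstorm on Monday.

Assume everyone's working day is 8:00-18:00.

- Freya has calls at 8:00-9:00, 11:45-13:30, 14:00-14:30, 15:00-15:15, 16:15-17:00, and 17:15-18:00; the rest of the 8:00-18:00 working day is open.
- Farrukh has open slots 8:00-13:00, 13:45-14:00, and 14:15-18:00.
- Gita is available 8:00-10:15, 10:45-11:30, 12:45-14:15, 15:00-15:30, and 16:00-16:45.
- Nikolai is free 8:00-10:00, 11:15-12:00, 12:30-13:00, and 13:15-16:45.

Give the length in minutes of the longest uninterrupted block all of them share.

Freya free within 08:00–18:00: 09:00–11:45, 13:30–14:00, 14:30–15:00, 15:15–16:15, 17:00–17:15.
Freya ∩ Farrukh: 09:00–11:45, 13:45–14:00, 14:30–15:00, 15:15–16:15, 17:00–17:15.
Freya ∩ Farrukh ∩ Gita: 09:00–10:15, 10:45–11:30, 13:45–14:00, 15:15–15:30, 16:00–16:15.
Freya ∩ Farrukh ∩ Gita ∩ Nikolai: 09:00–10:00, 11:15–11:30, 13:45–14:00, 15:15–15:30, 16:00–16:15.
Common window lengths: 60, 15, 15, 15, 15 min; longest is 60.

60 minutes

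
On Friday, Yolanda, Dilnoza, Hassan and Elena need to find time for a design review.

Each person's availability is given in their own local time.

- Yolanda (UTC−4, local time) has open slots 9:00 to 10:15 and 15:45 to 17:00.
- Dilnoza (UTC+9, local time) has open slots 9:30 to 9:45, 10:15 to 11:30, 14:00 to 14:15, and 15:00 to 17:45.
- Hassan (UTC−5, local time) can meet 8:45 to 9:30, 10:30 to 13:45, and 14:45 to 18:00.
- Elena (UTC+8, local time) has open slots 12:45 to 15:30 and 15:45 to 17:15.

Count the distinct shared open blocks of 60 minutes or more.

0

Yolanda → UTC: 13:00–14:15, 19:45–21:00.
Dilnoza → UTC: 00:30–00:45, 01:15–02:30, 05:00–05:15, 06:00–08:45.
Hassan → UTC: 13:45–14:30, 15:30–18:45, 19:45–23:00.
Elena → UTC: 04:45–07:30, 07:45–09:15.
Yolanda ∩ Dilnoza: (none).
Yolanda ∩ Dilnoza ∩ Hassan: (none).
Yolanda ∩ Dilnoza ∩ Hassan ∩ Elena: (none).
Windows ≥ 60 min: (none).
That's 0 windows.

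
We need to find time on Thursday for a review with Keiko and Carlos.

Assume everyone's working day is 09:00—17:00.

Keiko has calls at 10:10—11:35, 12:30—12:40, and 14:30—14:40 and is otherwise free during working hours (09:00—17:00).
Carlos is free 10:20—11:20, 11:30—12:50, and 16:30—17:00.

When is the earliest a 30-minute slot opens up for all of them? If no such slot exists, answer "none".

11:35

Keiko free within 09:00–17:00: 09:00–10:10, 11:35–12:30, 12:40–14:30, 14:40–17:00.
Keiko ∩ Carlos: 11:35–12:30, 12:40–12:50, 16:30–17:00.
Windows ≥ 30 min: 11:35–12:30, 16:30–17:00.
Earliest such window starts at 11:35.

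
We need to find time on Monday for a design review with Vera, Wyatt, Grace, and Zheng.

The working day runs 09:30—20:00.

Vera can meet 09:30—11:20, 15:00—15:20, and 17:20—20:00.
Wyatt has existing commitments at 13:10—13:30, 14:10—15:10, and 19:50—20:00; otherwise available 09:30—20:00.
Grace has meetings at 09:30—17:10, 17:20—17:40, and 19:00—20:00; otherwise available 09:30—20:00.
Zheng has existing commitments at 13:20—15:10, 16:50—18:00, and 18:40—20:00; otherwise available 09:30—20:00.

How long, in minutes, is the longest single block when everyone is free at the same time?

Wyatt free within 09:30–20:00: 09:30–13:10, 13:30–14:10, 15:10–19:50.
Grace free within 09:30–20:00: 17:10–17:20, 17:40–19:00.
Zheng free within 09:30–20:00: 09:30–13:20, 15:10–16:50, 18:00–18:40.
Vera ∩ Wyatt: 09:30–11:20, 15:10–15:20, 17:20–19:50.
Vera ∩ Wyatt ∩ Grace: 17:40–19:00.
Vera ∩ Wyatt ∩ Grace ∩ Zheng: 18:00–18:40.
Single common window of 40 minutes.

40 minutes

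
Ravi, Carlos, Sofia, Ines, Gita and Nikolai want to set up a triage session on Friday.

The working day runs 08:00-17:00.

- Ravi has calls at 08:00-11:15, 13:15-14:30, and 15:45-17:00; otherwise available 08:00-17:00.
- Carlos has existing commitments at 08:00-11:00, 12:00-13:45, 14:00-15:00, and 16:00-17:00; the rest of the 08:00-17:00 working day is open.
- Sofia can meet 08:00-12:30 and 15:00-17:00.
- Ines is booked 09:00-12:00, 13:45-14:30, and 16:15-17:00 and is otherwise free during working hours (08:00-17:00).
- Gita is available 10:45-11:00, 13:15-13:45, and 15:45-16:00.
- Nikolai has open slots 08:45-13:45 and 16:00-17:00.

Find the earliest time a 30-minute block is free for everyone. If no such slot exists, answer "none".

Ravi free within 08:00–17:00: 11:15–13:15, 14:30–15:45.
Carlos free within 08:00–17:00: 11:00–12:00, 13:45–14:00, 15:00–16:00.
Ines free within 08:00–17:00: 08:00–09:00, 12:00–13:45, 14:30–16:15.
Ravi ∩ Carlos: 11:15–12:00, 15:00–15:45.
Ravi ∩ Carlos ∩ Sofia: 11:15–12:00, 15:00–15:45.
Ravi ∩ Carlos ∩ Sofia ∩ Ines: 15:00–15:45.
Ravi ∩ Carlos ∩ Sofia ∩ Ines ∩ Gita: (none).
Ravi ∩ Carlos ∩ Sofia ∩ Ines ∩ Gita ∩ Nikolai: (none).
Windows ≥ 30 min: (none).

none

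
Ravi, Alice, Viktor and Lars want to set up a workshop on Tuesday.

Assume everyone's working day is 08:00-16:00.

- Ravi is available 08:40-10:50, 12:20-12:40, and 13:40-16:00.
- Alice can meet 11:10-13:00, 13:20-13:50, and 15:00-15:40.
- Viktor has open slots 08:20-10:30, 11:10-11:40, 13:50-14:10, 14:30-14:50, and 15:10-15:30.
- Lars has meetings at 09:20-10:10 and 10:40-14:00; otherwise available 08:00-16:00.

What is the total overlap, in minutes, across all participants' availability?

20 minutes

Lars free within 08:00–16:00: 08:00–09:20, 10:10–10:40, 14:00–16:00.
Ravi ∩ Alice: 12:20–12:40, 13:40–13:50, 15:00–15:40.
Ravi ∩ Alice ∩ Viktor: 15:10–15:30.
Ravi ∩ Alice ∩ Viktor ∩ Lars: 15:10–15:30.
Total common minutes: 20.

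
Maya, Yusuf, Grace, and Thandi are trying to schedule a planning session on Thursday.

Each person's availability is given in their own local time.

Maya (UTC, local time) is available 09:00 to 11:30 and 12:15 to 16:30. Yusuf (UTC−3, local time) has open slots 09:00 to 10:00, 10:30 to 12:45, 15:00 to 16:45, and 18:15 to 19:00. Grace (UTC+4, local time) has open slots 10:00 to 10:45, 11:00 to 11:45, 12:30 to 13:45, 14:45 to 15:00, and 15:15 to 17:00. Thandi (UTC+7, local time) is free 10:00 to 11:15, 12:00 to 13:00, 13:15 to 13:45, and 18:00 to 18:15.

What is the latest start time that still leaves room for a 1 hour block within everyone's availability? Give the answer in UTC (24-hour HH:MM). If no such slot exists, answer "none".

Maya → UTC: 09:00–11:30, 12:15–16:30.
Yusuf → UTC: 12:00–13:00, 13:30–15:45, 18:00–19:45, 21:15–22:00.
Grace → UTC: 06:00–06:45, 07:00–07:45, 08:30–09:45, 10:45–11:00, 11:15–13:00.
Thandi → UTC: 03:00–04:15, 05:00–06:00, 06:15–06:45, 11:00–11:15.
Maya ∩ Yusuf: 12:15–13:00, 13:30–15:45.
Maya ∩ Yusuf ∩ Grace: 12:15–13:00.
Maya ∩ Yusuf ∩ Grace ∩ Thandi: (none).
Windows ≥ 60 min: (none).

none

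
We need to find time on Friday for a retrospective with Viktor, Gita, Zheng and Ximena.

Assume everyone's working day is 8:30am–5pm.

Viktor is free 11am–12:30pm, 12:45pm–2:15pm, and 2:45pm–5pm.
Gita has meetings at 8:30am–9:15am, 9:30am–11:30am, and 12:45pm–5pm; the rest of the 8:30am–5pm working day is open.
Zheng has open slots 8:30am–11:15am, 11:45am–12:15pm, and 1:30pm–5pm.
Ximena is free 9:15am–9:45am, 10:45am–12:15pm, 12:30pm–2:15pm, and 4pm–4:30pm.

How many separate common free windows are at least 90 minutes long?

Gita free within 08:30–17:00: 09:15–09:30, 11:30–12:45.
Viktor ∩ Gita: 11:30–12:30.
Viktor ∩ Gita ∩ Zheng: 11:45–12:15.
Viktor ∩ Gita ∩ Zheng ∩ Ximena: 11:45–12:15.
Windows ≥ 90 min: (none).
That's 0 windows.

0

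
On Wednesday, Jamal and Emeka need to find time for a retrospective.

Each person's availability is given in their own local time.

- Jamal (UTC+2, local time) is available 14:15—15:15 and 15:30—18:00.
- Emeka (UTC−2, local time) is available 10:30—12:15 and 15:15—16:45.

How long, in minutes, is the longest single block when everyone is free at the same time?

45 minutes

Jamal → UTC: 12:15–13:15, 13:30–16:00.
Emeka → UTC: 12:30–14:15, 17:15–18:45.
Jamal ∩ Emeka: 12:30–13:15, 13:30–14:15.
Common window lengths: 45, 45 min; longest is 45.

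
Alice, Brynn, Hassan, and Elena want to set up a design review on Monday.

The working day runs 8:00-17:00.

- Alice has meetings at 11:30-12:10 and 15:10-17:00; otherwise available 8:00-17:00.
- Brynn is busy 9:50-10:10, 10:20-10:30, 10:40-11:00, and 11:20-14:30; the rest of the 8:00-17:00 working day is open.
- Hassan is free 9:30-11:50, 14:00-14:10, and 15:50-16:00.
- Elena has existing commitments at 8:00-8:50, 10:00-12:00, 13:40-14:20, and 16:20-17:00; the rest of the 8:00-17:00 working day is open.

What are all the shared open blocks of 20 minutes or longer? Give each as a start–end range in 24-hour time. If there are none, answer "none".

Alice free within 08:00–17:00: 08:00–11:30, 12:10–15:10.
Brynn free within 08:00–17:00: 08:00–09:50, 10:10–10:20, 10:30–10:40, 11:00–11:20, 14:30–17:00.
Elena free within 08:00–17:00: 08:50–10:00, 12:00–13:40, 14:20–16:20.
Alice ∩ Brynn: 08:00–09:50, 10:10–10:20, 10:30–10:40, 11:00–11:20, 14:30–15:10.
Alice ∩ Brynn ∩ Hassan: 09:30–09:50, 10:10–10:20, 10:30–10:40, 11:00–11:20.
Alice ∩ Brynn ∩ Hassan ∩ Elena: 09:30–09:50.
Windows ≥ 20 min: 09:30–09:50.

09:30–09:50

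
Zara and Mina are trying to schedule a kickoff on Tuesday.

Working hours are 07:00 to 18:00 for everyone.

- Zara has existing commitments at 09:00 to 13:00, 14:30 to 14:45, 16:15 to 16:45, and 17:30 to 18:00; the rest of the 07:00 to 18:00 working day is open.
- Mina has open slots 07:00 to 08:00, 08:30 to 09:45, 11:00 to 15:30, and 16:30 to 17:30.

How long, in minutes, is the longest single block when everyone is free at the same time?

Zara free within 07:00–18:00: 07:00–09:00, 13:00–14:30, 14:45–16:15, 16:45–17:30.
Zara ∩ Mina: 07:00–08:00, 08:30–09:00, 13:00–14:30, 14:45–15:30, 16:45–17:30.
Common window lengths: 60, 30, 90, 45, 45 min; longest is 90.

90 minutes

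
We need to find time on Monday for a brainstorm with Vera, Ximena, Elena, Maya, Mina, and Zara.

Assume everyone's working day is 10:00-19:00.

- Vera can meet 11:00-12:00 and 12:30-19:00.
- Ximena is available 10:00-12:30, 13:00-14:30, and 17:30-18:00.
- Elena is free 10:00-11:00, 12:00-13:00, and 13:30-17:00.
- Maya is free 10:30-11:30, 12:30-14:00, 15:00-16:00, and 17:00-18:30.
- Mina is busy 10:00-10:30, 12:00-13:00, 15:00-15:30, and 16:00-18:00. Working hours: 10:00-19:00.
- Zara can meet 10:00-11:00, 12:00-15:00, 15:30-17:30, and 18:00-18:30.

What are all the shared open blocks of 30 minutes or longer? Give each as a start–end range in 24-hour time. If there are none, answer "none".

Mina free within 10:00–19:00: 10:30–12:00, 13:00–15:00, 15:30–16:00, 18:00–19:00.
Vera ∩ Ximena: 11:00–12:00, 13:00–14:30, 17:30–18:00.
Vera ∩ Ximena ∩ Elena: 13:30–14:30.
Vera ∩ Ximena ∩ Elena ∩ Maya: 13:30–14:00.
Vera ∩ Ximena ∩ Elena ∩ Maya ∩ Mina: 13:30–14:00.
Vera ∩ Ximena ∩ Elena ∩ Maya ∩ Mina ∩ Zara: 13:30–14:00.
Windows ≥ 30 min: 13:30–14:00.

13:30–14:00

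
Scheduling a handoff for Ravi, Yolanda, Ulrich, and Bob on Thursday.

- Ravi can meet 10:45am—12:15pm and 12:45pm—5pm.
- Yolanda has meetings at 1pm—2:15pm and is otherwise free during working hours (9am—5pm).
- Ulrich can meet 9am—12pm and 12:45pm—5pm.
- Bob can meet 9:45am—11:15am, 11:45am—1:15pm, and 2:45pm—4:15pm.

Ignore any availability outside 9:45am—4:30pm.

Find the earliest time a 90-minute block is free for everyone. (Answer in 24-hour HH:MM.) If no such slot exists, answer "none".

Yolanda free within 09:00–17:00: 09:00–13:00, 14:15–17:00.
Ravi ∩ Yolanda: 10:45–12:15, 12:45–13:00, 14:15–17:00.
Ravi ∩ Yolanda ∩ Ulrich: 10:45–12:00, 12:45–13:00, 14:15–17:00.
Ravi ∩ Yolanda ∩ Ulrich ∩ Bob: 10:45–11:15, 11:45–12:00, 12:45–13:00, 14:45–16:15.
Restricted to 09:45–16:30: 10:45–11:15, 11:45–12:00, 12:45–13:00, 14:45–16:15.
Windows ≥ 90 min: 14:45–16:15.
Earliest such window starts at 14:45.

14:45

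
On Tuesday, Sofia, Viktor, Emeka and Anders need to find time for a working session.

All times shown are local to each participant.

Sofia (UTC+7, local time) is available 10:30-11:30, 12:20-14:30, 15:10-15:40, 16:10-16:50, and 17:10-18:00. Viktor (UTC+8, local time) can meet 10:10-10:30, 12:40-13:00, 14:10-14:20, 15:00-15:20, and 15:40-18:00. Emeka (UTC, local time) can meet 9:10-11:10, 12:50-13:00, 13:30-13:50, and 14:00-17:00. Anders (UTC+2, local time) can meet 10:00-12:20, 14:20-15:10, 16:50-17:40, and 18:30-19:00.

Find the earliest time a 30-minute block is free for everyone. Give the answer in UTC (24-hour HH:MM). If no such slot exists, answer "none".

Sofia → UTC: 03:30–04:30, 05:20–07:30, 08:10–08:40, 09:10–09:50, 10:10–11:00.
Viktor → UTC: 02:10–02:30, 04:40–05:00, 06:10–06:20, 07:00–07:20, 07:40–10:00.
Emeka → UTC: 09:10–11:10, 12:50–13:00, 13:30–13:50, 14:00–17:00.
Anders → UTC: 08:00–10:20, 12:20–13:10, 14:50–15:40, 16:30–17:00.
Sofia ∩ Viktor: 06:10–06:20, 07:00–07:20, 08:10–08:40, 09:10–09:50.
Sofia ∩ Viktor ∩ Emeka: 09:10–09:50.
Sofia ∩ Viktor ∩ Emeka ∩ Anders: 09:10–09:50.
Windows ≥ 30 min: 09:10–09:50.
Earliest such window starts at 09:10.

09:10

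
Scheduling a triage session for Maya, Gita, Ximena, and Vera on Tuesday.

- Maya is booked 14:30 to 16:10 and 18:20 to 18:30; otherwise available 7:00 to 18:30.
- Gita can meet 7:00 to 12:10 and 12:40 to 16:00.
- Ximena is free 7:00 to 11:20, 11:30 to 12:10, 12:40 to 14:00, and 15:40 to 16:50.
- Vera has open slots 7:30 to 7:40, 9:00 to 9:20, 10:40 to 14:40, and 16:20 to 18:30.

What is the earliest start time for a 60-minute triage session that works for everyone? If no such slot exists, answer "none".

12:40

Maya free within 07:00–18:30: 07:00–14:30, 16:10–18:20.
Maya ∩ Gita: 07:00–12:10, 12:40–14:30.
Maya ∩ Gita ∩ Ximena: 07:00–11:20, 11:30–12:10, 12:40–14:00.
Maya ∩ Gita ∩ Ximena ∩ Vera: 07:30–07:40, 09:00–09:20, 10:40–11:20, 11:30–12:10, 12:40–14:00.
Windows ≥ 60 min: 12:40–14:00.
Earliest such window starts at 12:40.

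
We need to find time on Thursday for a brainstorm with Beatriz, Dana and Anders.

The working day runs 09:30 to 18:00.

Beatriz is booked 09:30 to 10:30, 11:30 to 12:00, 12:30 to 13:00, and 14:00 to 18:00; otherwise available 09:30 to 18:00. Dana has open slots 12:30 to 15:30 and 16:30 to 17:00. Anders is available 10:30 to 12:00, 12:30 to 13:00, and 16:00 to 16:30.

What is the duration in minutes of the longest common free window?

0 minutes

Beatriz free within 09:30–18:00: 10:30–11:30, 12:00–12:30, 13:00–14:00.
Beatriz ∩ Dana: 13:00–14:00.
Beatriz ∩ Dana ∩ Anders: (none).
No common window.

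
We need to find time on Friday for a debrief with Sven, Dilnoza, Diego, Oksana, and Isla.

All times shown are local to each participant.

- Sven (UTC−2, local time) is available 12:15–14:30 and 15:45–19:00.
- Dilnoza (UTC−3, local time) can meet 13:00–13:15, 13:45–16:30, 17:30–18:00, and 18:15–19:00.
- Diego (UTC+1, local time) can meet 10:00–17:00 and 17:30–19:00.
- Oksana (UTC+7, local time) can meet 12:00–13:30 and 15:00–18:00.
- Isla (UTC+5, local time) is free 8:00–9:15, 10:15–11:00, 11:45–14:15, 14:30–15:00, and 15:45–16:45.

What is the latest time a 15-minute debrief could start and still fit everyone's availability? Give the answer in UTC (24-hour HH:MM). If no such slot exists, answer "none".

Sven → UTC: 14:15–16:30, 17:45–21:00.
Dilnoza → UTC: 16:00–16:15, 16:45–19:30, 20:30–21:00, 21:15–22:00.
Diego → UTC: 09:00–16:00, 16:30–18:00.
Oksana → UTC: 05:00–06:30, 08:00–11:00.
Isla → UTC: 03:00–04:15, 05:15–06:00, 06:45–09:15, 09:30–10:00, 10:45–11:45.
Sven ∩ Dilnoza: 16:00–16:15, 17:45–19:30, 20:30–21:00.
Sven ∩ Dilnoza ∩ Diego: 17:45–18:00.
Sven ∩ Dilnoza ∩ Diego ∩ Oksana: (none).
Sven ∩ Dilnoza ∩ Diego ∩ Oksana ∩ Isla: (none).
Windows ≥ 15 min: (none).

none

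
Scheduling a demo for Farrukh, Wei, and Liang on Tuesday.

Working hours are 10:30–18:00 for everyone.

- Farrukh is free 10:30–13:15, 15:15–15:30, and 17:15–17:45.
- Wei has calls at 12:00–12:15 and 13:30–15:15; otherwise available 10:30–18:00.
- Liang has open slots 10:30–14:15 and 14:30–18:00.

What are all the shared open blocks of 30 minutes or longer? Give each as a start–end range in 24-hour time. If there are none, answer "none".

10:30–12:00, 12:15–13:15, 17:15–17:45

Wei free within 10:30–18:00: 10:30–12:00, 12:15–13:30, 15:15–18:00.
Farrukh ∩ Wei: 10:30–12:00, 12:15–13:15, 15:15–15:30, 17:15–17:45.
Farrukh ∩ Wei ∩ Liang: 10:30–12:00, 12:15–13:15, 15:15–15:30, 17:15–17:45.
Windows ≥ 30 min: 10:30–12:00, 12:15–13:15, 17:15–17:45.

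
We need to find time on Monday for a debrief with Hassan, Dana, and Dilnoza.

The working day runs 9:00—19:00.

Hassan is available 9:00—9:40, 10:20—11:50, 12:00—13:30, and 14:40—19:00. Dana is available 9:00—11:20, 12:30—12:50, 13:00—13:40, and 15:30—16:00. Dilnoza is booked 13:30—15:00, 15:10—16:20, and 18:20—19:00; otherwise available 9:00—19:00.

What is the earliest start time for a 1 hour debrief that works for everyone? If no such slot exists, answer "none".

Dilnoza free within 09:00–19:00: 09:00–13:30, 15:00–15:10, 16:20–18:20.
Hassan ∩ Dana: 09:00–09:40, 10:20–11:20, 12:30–12:50, 13:00–13:30, 15:30–16:00.
Hassan ∩ Dana ∩ Dilnoza: 09:00–09:40, 10:20–11:20, 12:30–12:50, 13:00–13:30.
Windows ≥ 60 min: 10:20–11:20.
Earliest such window starts at 10:20.

10:20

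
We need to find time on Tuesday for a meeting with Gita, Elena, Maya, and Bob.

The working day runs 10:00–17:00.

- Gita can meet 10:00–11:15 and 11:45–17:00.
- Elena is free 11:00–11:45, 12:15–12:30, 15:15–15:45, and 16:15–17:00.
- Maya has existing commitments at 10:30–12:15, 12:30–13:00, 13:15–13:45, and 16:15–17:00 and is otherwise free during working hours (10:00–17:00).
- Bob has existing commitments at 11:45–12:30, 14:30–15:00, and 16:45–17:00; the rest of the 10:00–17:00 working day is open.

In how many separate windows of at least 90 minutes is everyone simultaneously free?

0

Maya free within 10:00–17:00: 10:00–10:30, 12:15–12:30, 13:00–13:15, 13:45–16:15.
Bob free within 10:00–17:00: 10:00–11:45, 12:30–14:30, 15:00–16:45.
Gita ∩ Elena: 11:00–11:15, 12:15–12:30, 15:15–15:45, 16:15–17:00.
Gita ∩ Elena ∩ Maya: 12:15–12:30, 15:15–15:45.
Gita ∩ Elena ∩ Maya ∩ Bob: 15:15–15:45.
Windows ≥ 90 min: (none).
That's 0 windows.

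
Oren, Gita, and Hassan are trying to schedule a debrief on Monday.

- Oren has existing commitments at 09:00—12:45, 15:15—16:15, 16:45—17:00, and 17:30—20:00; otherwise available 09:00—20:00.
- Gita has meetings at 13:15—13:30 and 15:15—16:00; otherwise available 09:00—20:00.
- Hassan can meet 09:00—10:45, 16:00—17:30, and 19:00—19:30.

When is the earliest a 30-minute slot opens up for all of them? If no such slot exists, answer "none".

16:15

Oren free within 09:00–20:00: 12:45–15:15, 16:15–16:45, 17:00–17:30.
Gita free within 09:00–20:00: 09:00–13:15, 13:30–15:15, 16:00–20:00.
Oren ∩ Gita: 12:45–13:15, 13:30–15:15, 16:15–16:45, 17:00–17:30.
Oren ∩ Gita ∩ Hassan: 16:15–16:45, 17:00–17:30.
Windows ≥ 30 min: 16:15–16:45, 17:00–17:30.
Earliest such window starts at 16:15.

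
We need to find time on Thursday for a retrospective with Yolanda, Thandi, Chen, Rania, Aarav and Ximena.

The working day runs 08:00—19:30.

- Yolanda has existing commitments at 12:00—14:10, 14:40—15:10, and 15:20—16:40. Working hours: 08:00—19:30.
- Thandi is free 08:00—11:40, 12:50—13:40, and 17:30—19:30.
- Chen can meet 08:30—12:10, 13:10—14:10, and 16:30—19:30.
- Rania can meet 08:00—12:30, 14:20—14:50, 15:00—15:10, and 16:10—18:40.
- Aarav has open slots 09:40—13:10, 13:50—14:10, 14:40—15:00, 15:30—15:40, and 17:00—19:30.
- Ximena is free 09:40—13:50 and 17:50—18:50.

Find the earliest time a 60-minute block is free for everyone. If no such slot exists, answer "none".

Yolanda free within 08:00–19:30: 08:00–12:00, 14:10–14:40, 15:10–15:20, 16:40–19:30.
Yolanda ∩ Thandi: 08:00–11:40, 17:30–19:30.
Yolanda ∩ Thandi ∩ Chen: 08:30–11:40, 17:30–19:30.
Yolanda ∩ Thandi ∩ Chen ∩ Rania: 08:30–11:40, 17:30–18:40.
Yolanda ∩ Thandi ∩ Chen ∩ Rania ∩ Aarav: 09:40–11:40, 17:30–18:40.
Yolanda ∩ Thandi ∩ Chen ∩ Rania ∩ Aarav ∩ Ximena: 09:40–11:40, 17:50–18:40.
Windows ≥ 60 min: 09:40–11:40.
Earliest such window starts at 09:40.

09:40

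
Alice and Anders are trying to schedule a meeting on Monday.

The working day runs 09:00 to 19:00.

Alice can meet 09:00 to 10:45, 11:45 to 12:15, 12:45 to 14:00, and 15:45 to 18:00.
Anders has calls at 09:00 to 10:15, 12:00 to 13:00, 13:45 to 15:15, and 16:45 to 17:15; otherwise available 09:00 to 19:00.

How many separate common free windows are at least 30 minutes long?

Anders free within 09:00–19:00: 10:15–12:00, 13:00–13:45, 15:15–16:45, 17:15–19:00.
Alice ∩ Anders: 10:15–10:45, 11:45–12:00, 13:00–13:45, 15:45–16:45, 17:15–18:00.
Windows ≥ 30 min: 10:15–10:45, 13:00–13:45, 15:45–16:45, 17:15–18:00.
That's 4 windows.

4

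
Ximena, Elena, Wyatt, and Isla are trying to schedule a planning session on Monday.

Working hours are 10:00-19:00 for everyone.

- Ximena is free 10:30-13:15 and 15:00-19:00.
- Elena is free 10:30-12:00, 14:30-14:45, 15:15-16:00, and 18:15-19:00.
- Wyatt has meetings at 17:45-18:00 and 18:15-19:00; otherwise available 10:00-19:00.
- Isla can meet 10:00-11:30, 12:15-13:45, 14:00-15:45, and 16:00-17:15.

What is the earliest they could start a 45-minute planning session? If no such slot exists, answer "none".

Wyatt free within 10:00–19:00: 10:00–17:45, 18:00–18:15.
Ximena ∩ Elena: 10:30–12:00, 15:15–16:00, 18:15–19:00.
Ximena ∩ Elena ∩ Wyatt: 10:30–12:00, 15:15–16:00.
Ximena ∩ Elena ∩ Wyatt ∩ Isla: 10:30–11:30, 15:15–15:45.
Windows ≥ 45 min: 10:30–11:30.
Earliest such window starts at 10:30.

10:30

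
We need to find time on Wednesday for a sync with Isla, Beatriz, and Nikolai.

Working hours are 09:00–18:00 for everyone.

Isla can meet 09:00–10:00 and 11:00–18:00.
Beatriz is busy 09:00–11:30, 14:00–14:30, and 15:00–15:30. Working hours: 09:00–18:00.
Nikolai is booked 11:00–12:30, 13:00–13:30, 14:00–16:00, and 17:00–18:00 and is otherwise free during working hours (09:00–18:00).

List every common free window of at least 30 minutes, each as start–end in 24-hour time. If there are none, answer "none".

Beatriz free within 09:00–18:00: 11:30–14:00, 14:30–15:00, 15:30–18:00.
Nikolai free within 09:00–18:00: 09:00–11:00, 12:30–13:00, 13:30–14:00, 16:00–17:00.
Isla ∩ Beatriz: 11:30–14:00, 14:30–15:00, 15:30–18:00.
Isla ∩ Beatriz ∩ Nikolai: 12:30–13:00, 13:30–14:00, 16:00–17:00.
Windows ≥ 30 min: 12:30–13:00, 13:30–14:00, 16:00–17:00.

12:30–13:00, 13:30–14:00, 16:00–17:00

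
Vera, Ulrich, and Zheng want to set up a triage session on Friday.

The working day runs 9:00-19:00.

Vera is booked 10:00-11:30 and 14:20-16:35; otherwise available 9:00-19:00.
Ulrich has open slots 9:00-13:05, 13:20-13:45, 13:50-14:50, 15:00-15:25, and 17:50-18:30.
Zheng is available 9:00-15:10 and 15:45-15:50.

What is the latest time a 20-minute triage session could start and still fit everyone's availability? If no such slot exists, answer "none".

Vera free within 09:00–19:00: 09:00–10:00, 11:30–14:20, 16:35–19:00.
Vera ∩ Ulrich: 09:00–10:00, 11:30–13:05, 13:20–13:45, 13:50–14:20, 17:50–18:30.
Vera ∩ Ulrich ∩ Zheng: 09:00–10:00, 11:30–13:05, 13:20–13:45, 13:50–14:20.
Windows ≥ 20 min: 09:00–10:00, 11:30–13:05, 13:20–13:45, 13:50–14:20.
Latest start in the last window 13:50–14:20 is 14:20 − 20 min = 14:00.

14:00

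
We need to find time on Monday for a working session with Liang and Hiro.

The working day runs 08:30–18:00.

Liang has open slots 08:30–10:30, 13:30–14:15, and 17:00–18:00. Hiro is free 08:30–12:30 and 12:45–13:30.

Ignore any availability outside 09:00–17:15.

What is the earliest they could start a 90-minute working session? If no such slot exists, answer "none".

Liang ∩ Hiro: 08:30–10:30.
Restricted to 09:00–17:15: 09:00–10:30.
Windows ≥ 90 min: 09:00–10:30.
Earliest such window starts at 09:00.

09:00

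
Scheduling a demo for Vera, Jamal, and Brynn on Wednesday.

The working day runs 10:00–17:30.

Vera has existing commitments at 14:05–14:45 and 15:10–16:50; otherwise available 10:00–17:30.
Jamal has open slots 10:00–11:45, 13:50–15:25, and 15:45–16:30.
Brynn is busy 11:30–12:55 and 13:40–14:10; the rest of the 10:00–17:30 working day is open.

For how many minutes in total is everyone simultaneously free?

115 minutes

Vera free within 10:00–17:30: 10:00–14:05, 14:45–15:10, 16:50–17:30.
Brynn free within 10:00–17:30: 10:00–11:30, 12:55–13:40, 14:10–17:30.
Vera ∩ Jamal: 10:00–11:45, 13:50–14:05, 14:45–15:10.
Vera ∩ Jamal ∩ Brynn: 10:00–11:30, 14:45–15:10.
Total common minutes: 90 + 25 = 115.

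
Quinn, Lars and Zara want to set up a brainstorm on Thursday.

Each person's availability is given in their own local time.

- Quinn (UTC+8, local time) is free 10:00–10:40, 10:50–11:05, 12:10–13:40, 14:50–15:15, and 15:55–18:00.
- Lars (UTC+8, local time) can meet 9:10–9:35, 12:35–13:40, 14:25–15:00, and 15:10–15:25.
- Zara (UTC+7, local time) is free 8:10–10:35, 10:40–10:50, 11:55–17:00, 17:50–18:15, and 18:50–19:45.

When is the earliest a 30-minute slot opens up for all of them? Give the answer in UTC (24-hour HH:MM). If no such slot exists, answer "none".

Quinn → UTC: 02:00–02:40, 02:50–03:05, 04:10–05:40, 06:50–07:15, 07:55–10:00.
Lars → UTC: 01:10–01:35, 04:35–05:40, 06:25–07:00, 07:10–07:25.
Zara → UTC: 01:10–03:35, 03:40–03:50, 04:55–10:00, 10:50–11:15, 11:50–12:45.
Quinn ∩ Lars: 04:35–05:40, 06:50–07:00, 07:10–07:15.
Quinn ∩ Lars ∩ Zara: 04:55–05:40, 06:50–07:00, 07:10–07:15.
Windows ≥ 30 min: 04:55–05:40.
Earliest such window starts at 04:55.

04:55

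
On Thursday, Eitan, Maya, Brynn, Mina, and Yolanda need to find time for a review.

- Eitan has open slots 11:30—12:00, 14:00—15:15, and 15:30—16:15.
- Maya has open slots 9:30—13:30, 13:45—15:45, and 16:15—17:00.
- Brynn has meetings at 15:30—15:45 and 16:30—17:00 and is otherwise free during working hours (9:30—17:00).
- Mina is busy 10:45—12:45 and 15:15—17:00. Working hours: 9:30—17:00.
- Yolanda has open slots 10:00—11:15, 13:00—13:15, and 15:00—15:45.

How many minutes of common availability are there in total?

Brynn free within 09:30–17:00: 09:30–15:30, 15:45–16:30.
Mina free within 09:30–17:00: 09:30–10:45, 12:45–15:15.
Eitan ∩ Maya: 11:30–12:00, 14:00–15:15, 15:30–15:45.
Eitan ∩ Maya ∩ Brynn: 11:30–12:00, 14:00–15:15.
Eitan ∩ Maya ∩ Brynn ∩ Mina: 14:00–15:15.
Eitan ∩ Maya ∩ Brynn ∩ Mina ∩ Yolanda: 15:00–15:15.
Total common minutes: 15.

15 minutes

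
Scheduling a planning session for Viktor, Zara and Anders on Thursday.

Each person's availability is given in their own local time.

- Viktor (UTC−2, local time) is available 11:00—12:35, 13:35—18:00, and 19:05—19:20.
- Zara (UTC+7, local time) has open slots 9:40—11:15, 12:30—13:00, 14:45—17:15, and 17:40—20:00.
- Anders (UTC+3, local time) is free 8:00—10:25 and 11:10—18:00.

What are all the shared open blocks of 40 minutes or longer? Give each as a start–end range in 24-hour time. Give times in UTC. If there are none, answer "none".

none

Viktor → UTC: 13:00–14:35, 15:35–20:00, 21:05–21:20.
Zara → UTC: 02:40–04:15, 05:30–06:00, 07:45–10:15, 10:40–13:00.
Anders → UTC: 05:00–07:25, 08:10–15:00.
Viktor ∩ Zara: (none).
Viktor ∩ Zara ∩ Anders: (none).
Windows ≥ 40 min: (none).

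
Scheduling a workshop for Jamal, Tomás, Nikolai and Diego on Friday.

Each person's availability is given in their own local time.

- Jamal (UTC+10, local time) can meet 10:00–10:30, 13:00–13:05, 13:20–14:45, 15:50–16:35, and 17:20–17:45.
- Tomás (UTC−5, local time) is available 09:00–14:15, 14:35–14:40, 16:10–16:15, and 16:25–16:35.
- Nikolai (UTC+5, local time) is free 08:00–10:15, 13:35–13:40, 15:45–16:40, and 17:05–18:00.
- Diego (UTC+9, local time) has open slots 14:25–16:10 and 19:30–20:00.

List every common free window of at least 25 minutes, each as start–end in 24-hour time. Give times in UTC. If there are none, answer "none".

none

Jamal → UTC: 00:00–00:30, 03:00–03:05, 03:20–04:45, 05:50–06:35, 07:20–07:45.
Tomás → UTC: 14:00–19:15, 19:35–19:40, 21:10–21:15, 21:25–21:35.
Nikolai → UTC: 03:00–05:15, 08:35–08:40, 10:45–11:40, 12:05–13:00.
Diego → UTC: 05:25–07:10, 10:30–11:00.
Jamal ∩ Tomás: (none).
Jamal ∩ Tomás ∩ Nikolai: (none).
Jamal ∩ Tomás ∩ Nikolai ∩ Diego: (none).
Windows ≥ 25 min: (none).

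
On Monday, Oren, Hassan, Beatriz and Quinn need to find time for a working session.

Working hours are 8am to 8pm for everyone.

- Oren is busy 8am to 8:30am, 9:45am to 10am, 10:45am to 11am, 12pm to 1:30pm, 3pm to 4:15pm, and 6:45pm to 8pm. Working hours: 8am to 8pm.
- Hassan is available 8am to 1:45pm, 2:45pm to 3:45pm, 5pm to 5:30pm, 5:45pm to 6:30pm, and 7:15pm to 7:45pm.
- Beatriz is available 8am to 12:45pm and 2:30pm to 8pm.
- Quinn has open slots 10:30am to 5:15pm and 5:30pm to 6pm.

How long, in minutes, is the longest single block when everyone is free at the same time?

60 minutes

Oren free within 08:00–20:00: 08:30–09:45, 10:00–10:45, 11:00–12:00, 13:30–15:00, 16:15–18:45.
Oren ∩ Hassan: 08:30–09:45, 10:00–10:45, 11:00–12:00, 13:30–13:45, 14:45–15:00, 17:00–17:30, 17:45–18:30.
Oren ∩ Hassan ∩ Beatriz: 08:30–09:45, 10:00–10:45, 11:00–12:00, 14:45–15:00, 17:00–17:30, 17:45–18:30.
Oren ∩ Hassan ∩ Beatriz ∩ Quinn: 10:30–10:45, 11:00–12:00, 14:45–15:00, 17:00–17:15, 17:45–18:00.
Common window lengths: 15, 60, 15, 15, 15 min; longest is 60.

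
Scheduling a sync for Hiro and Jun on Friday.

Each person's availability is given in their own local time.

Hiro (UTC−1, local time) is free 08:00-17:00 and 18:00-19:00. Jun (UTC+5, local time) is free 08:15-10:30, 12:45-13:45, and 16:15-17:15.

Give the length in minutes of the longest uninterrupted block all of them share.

60 minutes

Hiro → UTC: 09:00–18:00, 19:00–20:00.
Jun → UTC: 03:15–05:30, 07:45–08:45, 11:15–12:15.
Hiro ∩ Jun: 11:15–12:15.
Single common window of 60 minutes.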